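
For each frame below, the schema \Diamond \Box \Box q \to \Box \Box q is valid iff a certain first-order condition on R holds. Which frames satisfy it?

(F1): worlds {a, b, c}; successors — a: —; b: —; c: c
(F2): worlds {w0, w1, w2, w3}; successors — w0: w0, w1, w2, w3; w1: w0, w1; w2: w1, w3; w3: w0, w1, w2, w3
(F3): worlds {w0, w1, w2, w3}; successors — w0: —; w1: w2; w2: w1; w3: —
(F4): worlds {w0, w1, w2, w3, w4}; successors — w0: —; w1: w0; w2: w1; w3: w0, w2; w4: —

This is the axiom for a generalized confluence (Geach) condition; its first-order frame correspondent is \forall x \forall y \forall z ((xRy \wedge x R^2 z) \to \exists w (y R^2 w \wedge z = w)).
(F1): holds.
(F2): holds.
(F3): fails — w1Rw2, w1R²w1 but no w with w2R²w and w1=w.
(F4): fails — w2Rw1, w2R²w0 but no w with w1R²w and w0=w.
Valid on: (F1), (F2).

(F1), (F2)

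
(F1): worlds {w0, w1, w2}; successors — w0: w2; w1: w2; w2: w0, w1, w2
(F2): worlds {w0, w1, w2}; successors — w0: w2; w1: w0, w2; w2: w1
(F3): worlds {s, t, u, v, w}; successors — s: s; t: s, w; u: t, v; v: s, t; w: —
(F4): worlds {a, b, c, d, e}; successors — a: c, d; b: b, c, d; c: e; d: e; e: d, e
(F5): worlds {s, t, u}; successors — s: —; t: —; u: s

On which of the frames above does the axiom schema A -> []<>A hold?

(F1)

The schema corresponds to symmetry: forall x forall y (Rxy -> Ryx).
(F1): ✓.
(F2): fails — Rw0w2 but not Rw2w0.
(F3): fails — Ruv but not Rvu.
(F4): fails — Rbc but not Rcb.
(F5): fails — Rus but not Rsu.
Valid on: (F1).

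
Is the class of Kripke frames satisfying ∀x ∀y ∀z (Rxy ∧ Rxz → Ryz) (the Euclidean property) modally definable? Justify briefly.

This is a Sahlqvist condition; the 5 axiom ◇p → □◇p defines it.
Suppose ◇p→□◇p is valid. Take Rxy, Rxz and set V(p)={y}. Then ◇p at x, so □◇p at x, so ◇p at z, so some w with Rzw has p; w=y, i.e. Rzy. By symmetry of the argument, Ryz.

Yes — defined by ◇p → □◇p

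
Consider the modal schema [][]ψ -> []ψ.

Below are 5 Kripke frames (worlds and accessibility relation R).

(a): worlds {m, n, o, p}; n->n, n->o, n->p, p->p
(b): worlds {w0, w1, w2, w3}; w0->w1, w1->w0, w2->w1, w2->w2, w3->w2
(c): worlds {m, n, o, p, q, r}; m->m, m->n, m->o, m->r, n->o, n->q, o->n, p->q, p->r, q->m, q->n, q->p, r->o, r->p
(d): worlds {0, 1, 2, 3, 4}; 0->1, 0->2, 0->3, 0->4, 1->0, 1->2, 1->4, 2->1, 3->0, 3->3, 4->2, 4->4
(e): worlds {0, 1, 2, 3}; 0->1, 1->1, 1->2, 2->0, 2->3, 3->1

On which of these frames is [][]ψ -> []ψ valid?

(a)

The schema corresponds to density: forall x forall y (Rxy -> exists z (Rxz & Rzy)).
(a): satisfies the condition.
(b): fails — Rw1w0 but no z with Rw1z and Rzw0.
(c): fails — Ron but no z with Roz and Rzn.
(d): fails — R10 but no z with R1z and Rz0.
(e): fails — R23 but no z with R2z and Rz3.
Valid on: (a).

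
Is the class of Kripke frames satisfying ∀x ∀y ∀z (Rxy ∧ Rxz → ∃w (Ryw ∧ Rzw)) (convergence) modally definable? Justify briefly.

Yes — defined by ◇□q → □◇q

This is a Sahlqvist condition; the .2 axiom ◇□q → □◇q defines it.
Suppose ◇□q→□◇q is valid. Take Rxy, Rxz and set V(q)={w : Ryw}. Then □q at y so ◇□q at x, so □◇q at x, so ◇q at z, giving w with Rzw and Ryw.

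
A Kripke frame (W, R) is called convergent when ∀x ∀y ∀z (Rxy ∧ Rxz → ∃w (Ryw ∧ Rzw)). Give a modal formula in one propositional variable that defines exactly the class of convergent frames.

This is convergence; the standard corresponding axiom is .2: ◇□r → □◇r.

◇□r → □◇r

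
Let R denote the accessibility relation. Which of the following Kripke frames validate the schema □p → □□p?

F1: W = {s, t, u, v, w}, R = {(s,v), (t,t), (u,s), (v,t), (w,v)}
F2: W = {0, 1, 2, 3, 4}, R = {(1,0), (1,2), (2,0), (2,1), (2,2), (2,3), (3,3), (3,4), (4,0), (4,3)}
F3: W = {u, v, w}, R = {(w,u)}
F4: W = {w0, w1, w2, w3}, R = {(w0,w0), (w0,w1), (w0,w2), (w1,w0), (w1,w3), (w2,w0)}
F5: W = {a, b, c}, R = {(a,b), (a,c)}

F3, F5

This is the axiom for transitivity; its first-order frame correspondent is ∀x ∀y ∀z (Rxy ∧ Ryz → Rxz).
F1: fails — Rus and Rsv but not Ruv.
F2: fails — R34 and R40 but not R30.
F3: holds.
F4: fails — Rw1w0 and Rw0w1 but not Rw1w1.
F5: holds.
Valid on: F3, F5.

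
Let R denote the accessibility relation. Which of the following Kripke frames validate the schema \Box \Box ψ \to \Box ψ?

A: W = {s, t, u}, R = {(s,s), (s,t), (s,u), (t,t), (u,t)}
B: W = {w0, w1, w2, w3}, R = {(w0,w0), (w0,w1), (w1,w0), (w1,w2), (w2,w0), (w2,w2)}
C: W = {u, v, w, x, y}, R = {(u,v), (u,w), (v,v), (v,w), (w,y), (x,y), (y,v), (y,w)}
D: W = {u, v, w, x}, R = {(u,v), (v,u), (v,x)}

Frame correspondent (Sahlqvist): \forall x \forall y (Rxy \to \exists z (Rxz \wedge Rzy)) — i.e. density.
A: condition met.
B: condition met.
C: fails — Rwy but no z with Rwz and Rzy.
D: fails — Ruv but no z with Ruz and Rzv.

A, B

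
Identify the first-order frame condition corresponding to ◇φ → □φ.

Partial functionality

Suppose ◇φ→□φ is valid. Take Rxy, Rxz and set V(φ)={y}. Then ◇φ at x, so □φ at x, so φ at z, i.e. z=y.
Conversely, any frame satisfying ∀x ∀y ∀z (Rxy ∧ Rxz → y = z) validates the schema.
Frame condition: ∀x ∀y ∀z (Rxy ∧ Rxz → y = z).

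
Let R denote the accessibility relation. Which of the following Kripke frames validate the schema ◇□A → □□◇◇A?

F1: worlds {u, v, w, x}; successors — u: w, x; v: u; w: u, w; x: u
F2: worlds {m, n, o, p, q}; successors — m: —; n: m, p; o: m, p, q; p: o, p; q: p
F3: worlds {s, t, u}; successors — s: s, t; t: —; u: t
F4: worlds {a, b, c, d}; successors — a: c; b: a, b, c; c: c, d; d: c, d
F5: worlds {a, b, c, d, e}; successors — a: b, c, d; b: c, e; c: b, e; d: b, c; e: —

The schema corresponds to a generalized confluence (Geach) condition: ∀x ∀y ∀z ((xRy ∧ xR²z) → ∃w (yRw ∧ zR²w)).
F1: condition met.
F2: fails — nRm, nR²o but no w with mRw and oR²w.
F3: fails — sRs, sR²t but no w with sRw and tR²w.
F4: condition met.
F5: fails — aRb, aR²e but no w with bRw and eR²w.

F1, F4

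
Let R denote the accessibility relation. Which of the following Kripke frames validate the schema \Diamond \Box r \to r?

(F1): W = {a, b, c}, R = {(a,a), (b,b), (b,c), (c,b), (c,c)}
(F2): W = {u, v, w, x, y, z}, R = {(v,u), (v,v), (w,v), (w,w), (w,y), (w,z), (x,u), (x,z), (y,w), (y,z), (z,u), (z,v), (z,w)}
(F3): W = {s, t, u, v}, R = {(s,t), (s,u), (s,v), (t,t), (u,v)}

Frame correspondent (Sahlqvist): \forall x \forall y (Rxy \to Ryx) — i.e. symmetry.
(F1): satisfies the condition.
(F2): fails — Rxz but not Rzx.
(F3): fails — Ruv but not Rvu.

(F1)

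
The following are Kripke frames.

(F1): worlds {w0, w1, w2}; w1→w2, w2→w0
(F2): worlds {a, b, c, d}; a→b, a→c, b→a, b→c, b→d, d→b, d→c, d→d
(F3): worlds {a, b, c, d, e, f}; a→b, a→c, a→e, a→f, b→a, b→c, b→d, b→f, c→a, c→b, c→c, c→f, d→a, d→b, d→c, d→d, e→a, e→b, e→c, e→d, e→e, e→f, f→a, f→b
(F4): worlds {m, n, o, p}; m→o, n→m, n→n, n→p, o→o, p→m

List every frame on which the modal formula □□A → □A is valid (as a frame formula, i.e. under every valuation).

(F3)

Frame correspondent (Sahlqvist): ∀x ∀y (Rxy → ∃z (Rxz ∧ Rzy)) — i.e. density.
(F1): fails — Rw1w2 but no z with Rw1z and Rzw2.
(F2): fails — Rab but no z with Raz and Rzb.
(F3): condition met.
(F4): fails — Rpm but no z with Rpz and Rzm.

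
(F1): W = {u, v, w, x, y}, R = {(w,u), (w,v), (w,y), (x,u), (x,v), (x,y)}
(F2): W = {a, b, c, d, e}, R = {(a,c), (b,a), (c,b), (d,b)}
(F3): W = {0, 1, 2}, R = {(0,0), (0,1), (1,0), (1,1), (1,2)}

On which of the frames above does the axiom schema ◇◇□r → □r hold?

This is the axiom for a generalized confluence (Geach) condition; its first-order frame correspondent is ∀x ∀y ∀z ((xR²y ∧ xRz) → ∃w (yRw ∧ z = w)).
(F1): ✓.
(F2): fails — aR²b, aRc but no w with bRw and c=w.
(F3): fails — 0R²2, 0R0 but no w with 2Rw and 0=w.
Valid on: (F1).

(F1)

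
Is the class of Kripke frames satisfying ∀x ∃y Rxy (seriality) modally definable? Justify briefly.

Definable; □r → ◇r defines it

The condition is seriality. A defining modal formula is □r → ◇r.
Suppose □r→◇r is valid. At any x set V(r)=W. Then □r at x, so ◇r at x, so x has a successor.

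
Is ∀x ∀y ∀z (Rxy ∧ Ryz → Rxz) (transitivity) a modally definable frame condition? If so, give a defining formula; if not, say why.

Definable; □r → □□r defines it

Yes: it is transitivity, defined by the 4 schema □r → □□r.
Suppose □r→□□r is valid. Take Rxy, Ryz and set V(r)={w : Rxw}. Then □r at x, so □□r at x, so □r at y, so r at z, i.e. Rxz.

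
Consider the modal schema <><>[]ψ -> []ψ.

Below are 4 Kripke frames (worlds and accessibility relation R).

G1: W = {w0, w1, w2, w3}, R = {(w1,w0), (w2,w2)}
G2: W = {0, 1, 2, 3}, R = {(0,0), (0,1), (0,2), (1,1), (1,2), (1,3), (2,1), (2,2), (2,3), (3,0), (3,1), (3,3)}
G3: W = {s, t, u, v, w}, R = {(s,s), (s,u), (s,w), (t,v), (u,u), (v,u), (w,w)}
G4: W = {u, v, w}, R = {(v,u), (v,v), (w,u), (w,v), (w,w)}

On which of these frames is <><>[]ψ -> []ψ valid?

G1

Frame correspondent (Sahlqvist): forall x forall y forall z ((x R^2 y & xRz) -> exists w (yRw & z = w)) — i.e. a generalized confluence (Geach) condition.
G1: holds.
G2: fails — 0R²1, 0R0 but no w with 1Rw and 0=w.
G3: fails — sR²u, sRs but no w* with uRw* and s=w*.
G4: fails — vR²u, vRu but no t with uRt and u=t.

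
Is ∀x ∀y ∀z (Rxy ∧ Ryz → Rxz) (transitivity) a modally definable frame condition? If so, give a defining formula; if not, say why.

The condition is transitivity. A defining modal formula is □q → □□q.
Suppose □q→□□q is valid. Take Rxy, Ryz and set V(q)={w : Rxw}. Then □q at x, so □□q at x, so □q at y, so q at z, i.e. Rxz.

Yes — defined by □q → □□q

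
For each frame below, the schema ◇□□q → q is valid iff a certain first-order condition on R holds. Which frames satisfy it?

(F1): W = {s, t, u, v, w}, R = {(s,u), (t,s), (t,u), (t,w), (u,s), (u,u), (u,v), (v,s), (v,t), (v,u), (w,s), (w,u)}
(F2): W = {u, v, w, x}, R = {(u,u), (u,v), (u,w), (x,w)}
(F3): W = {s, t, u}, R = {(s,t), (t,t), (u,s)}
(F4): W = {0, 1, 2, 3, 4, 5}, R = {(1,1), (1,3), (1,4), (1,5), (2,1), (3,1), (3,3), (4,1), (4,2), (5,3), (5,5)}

(F4)

This is the axiom for a generalized confluence (Geach) condition; its first-order frame correspondent is ∀x ∀y (xRy → ∃w (yR²w ∧ x = w)).
(F1): fails — tRs but no w* with sR²w* and t=w*.
(F2): fails — uRv but no t with vR²t and u=t.
(F3): fails — sRt but no w with tR²w and s=w.
(F4): holds.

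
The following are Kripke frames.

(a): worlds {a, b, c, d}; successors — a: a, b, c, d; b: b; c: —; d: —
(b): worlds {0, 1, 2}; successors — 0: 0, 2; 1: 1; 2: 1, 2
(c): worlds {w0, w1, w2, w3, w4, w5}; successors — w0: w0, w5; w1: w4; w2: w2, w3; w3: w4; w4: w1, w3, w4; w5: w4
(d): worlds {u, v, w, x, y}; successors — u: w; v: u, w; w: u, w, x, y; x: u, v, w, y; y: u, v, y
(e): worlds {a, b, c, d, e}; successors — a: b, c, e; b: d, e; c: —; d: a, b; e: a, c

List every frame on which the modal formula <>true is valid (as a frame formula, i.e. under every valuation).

(b), (c), (d)

Frame correspondent (Sahlqvist): forall x exists y Rxy — i.e. seriality.
(a): fails — world c has no successor.
(b): holds.
(c): holds.
(d): holds.
(e): fails — world c has no successor.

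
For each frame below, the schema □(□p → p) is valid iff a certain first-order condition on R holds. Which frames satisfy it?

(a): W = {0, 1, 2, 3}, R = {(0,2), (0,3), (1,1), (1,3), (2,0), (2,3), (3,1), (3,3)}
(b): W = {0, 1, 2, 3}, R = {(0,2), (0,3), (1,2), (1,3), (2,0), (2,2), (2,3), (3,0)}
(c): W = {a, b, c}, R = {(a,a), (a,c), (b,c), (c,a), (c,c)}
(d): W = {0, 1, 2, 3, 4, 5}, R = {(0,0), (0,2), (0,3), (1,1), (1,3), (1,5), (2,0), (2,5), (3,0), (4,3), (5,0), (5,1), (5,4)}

(c)

This is the axiom for shift-reflexivity; its first-order frame correspondent is ∀x ∀y (Rxy → Ryy).
(a): fails — R02 but not R22.
(b): fails — R23 but not R33.
(c): condition met.
(d): fails — R02 but not R22.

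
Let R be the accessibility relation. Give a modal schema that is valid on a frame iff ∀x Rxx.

This is reflexivity; the standard corresponding axiom is T: □ψ → ψ.
Suppose □ψ→ψ is valid. At any x set V(ψ)={w : Rxw}. Then □ψ holds at x, so ψ holds at x, i.e. Rxx.

□ψ → ψ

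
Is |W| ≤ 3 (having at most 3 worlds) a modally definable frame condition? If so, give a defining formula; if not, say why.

If a class were modally definable it would be closed under disjoint unions (Goldblatt–Thomason).
Any modal formula valid on each of 4 disjoint one-world frames is valid on their disjoint union (validity is preserved under disjoint unions). Each one-world frame has |W|=1≤3, but the union has |W|=4.
So no modal formula (or set of formulas) defines exactly the |W|≤3 frames.

No — not modally definable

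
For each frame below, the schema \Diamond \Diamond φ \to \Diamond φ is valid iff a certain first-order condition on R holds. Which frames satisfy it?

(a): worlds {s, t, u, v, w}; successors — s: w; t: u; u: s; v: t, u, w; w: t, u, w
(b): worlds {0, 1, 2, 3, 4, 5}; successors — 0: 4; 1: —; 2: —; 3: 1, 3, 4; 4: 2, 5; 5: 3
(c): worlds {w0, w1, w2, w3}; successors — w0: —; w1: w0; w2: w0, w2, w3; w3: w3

Frame correspondent (Sahlqvist): \forall x \forall y \forall z (Rxy \wedge Ryz \to Rxz) — i.e. transitivity.
(a): fails — Rwu and Rus but not Rws.
(b): fails — R34 and R45 but not R35.
(c): ✓.
Valid on: (c).

(c)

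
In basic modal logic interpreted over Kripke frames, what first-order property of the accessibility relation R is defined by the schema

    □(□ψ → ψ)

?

Shift-reflexivity

Suppose □(□ψ→ψ) is valid. Take Rxy and set V(ψ)={w : Ryw}. Then at y, □ψ holds; since □(□ψ→ψ) at x, □ψ→ψ at y, so ψ at y, i.e. Ryy.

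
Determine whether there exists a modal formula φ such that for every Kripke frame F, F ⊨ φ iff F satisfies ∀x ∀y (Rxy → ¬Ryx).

Not modally definable

Any modally definable frame class is closed under surjective bounded morphisms.
The 4-cycle (worlds 0,1,2,3 with 0→1→2→3→0) is asymmetric. Mapping every world to a single reflexive point • is a surjective bounded morphism, and the reflexive point is not asymmetric (R•• but asymmetry requires ¬R••).
So no modal formula (or set of formulas) defines exactly the asymmetric frames.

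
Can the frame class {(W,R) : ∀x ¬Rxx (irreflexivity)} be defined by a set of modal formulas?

Any modally definable frame class is closed under surjective bounded morphisms.
The 4-cycle (worlds a,b,c,d with a→b→c→d→a) is irreflexive, and the map sending every world to a single reflexive point • is a surjective bounded morphism (forth: every edge maps to (•,•); back: every world has a successor). So any modal formula valid on the 4-cycle is also valid on the reflexive point, which is not irreflexive.
Hence irreflexivity is not modally definable.

No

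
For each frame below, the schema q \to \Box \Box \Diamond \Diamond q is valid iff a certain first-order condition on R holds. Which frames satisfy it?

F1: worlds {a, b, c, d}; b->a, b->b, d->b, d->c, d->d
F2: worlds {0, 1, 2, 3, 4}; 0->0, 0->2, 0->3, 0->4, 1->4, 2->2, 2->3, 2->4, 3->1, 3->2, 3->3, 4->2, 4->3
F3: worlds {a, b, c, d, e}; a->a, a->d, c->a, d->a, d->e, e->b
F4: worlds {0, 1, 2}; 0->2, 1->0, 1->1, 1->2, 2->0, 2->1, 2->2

F4

Frame correspondent (Sahlqvist): \forall x \forall z (x R^2 z \to \exists w (x = w \wedge z R^2 w)) — i.e. a generalized confluence (Geach) condition.
F1: fails — bR²a but no w with b=w and aR²w.
F2: fails — 0R²1 but no w with 0=w and 1R²w.
F3: fails — aR²e but no w with a=w and eR²w.
F4: condition met.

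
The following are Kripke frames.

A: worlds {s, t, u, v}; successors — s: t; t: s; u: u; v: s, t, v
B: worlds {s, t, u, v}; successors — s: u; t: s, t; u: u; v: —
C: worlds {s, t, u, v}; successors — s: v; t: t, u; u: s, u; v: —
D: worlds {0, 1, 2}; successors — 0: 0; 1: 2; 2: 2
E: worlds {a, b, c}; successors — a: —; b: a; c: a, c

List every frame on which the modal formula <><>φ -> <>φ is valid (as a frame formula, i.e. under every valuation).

The schema corresponds to transitivity: forall x forall y forall z (Rxy & Ryz -> Rxz).
A: fails — Rts and Rst but not Rtt.
B: fails — Rts and Rsu but not Rtu.
C: fails — Rus and Rsv but not Ruv.
D: satisfies the condition.
E: satisfies the condition.
Valid on: D, E.

D, E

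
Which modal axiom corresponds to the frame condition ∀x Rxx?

□s → s

The condition is reflexivity. The T schema □s → s defines it.
Suppose □s→s is valid. At any x set V(s)={w : Rxw}. Then □s holds at x, so s holds at x, i.e. Rxx.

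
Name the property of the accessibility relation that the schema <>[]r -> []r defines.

The Euclidean property

This is a form of the 5 axiom.
It corresponds to the Euclidean property: forall x forall y forall z (Rxy & Rxz -> Ryz).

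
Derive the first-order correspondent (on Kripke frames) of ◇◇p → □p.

This is a Sahlqvist (Geach-type) schema ◇^2□^0p → □^1◇^0p.
First-order correspondent: ∀x ∀y ∀z ((xR²y ∧ xRz) → ∃w (y = w ∧ z = w)).

∀x ∀y ∀z ((xR²y ∧ xRz) → ∃w (y = w ∧ z = w))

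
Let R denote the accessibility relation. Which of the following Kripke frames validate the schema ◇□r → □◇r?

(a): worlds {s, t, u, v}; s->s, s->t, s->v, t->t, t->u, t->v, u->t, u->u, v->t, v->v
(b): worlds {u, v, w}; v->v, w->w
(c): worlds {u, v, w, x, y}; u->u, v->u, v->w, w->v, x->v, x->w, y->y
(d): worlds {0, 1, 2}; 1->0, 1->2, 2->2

(a), (b)

This is the axiom for convergence; its first-order frame correspondent is ∀x ∀y ∀z (Rxy ∧ Rxz → ∃w (Ryw ∧ Rzw)).
(a): ✓.
(b): ✓.
(c): fails — Rvw and Rvu but w and u have no common successor.
(d): fails — R12 and R10 but 2 and 0 have no common successor.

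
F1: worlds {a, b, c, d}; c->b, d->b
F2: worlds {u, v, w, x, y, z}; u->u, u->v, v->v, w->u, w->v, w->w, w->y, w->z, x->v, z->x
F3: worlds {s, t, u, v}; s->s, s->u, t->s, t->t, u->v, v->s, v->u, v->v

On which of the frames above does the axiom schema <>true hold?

F3

Frame correspondent (Sahlqvist): forall x exists y Rxy — i.e. seriality.
F1: fails — world a has no successor.
F2: fails — world y has no successor.
F3: condition met.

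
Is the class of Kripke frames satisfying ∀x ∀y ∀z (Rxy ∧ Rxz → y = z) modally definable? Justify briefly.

Yes, by ◇q → □q

Yes: it is partial functionality, defined by the CD schema ◇q → □q.
Suppose ◇q→□q is valid. Take Rxy, Rxz and set V(q)={y}. Then ◇q at x, so □q at x, so q at z, i.e. z=y.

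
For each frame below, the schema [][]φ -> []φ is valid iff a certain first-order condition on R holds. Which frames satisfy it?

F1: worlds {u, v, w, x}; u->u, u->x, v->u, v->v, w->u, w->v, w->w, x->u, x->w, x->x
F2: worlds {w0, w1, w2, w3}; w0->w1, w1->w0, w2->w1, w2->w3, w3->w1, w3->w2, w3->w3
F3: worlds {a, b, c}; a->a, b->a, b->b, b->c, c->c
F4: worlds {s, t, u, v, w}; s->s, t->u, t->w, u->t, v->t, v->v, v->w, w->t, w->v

The schema corresponds to density: forall x forall y (Rxy -> exists z (Rxz & Rzy)).
F1: holds.
F2: fails — Rw1w0 but no z with Rw1z and Rzw0.
F3: holds.
F4: fails — Rut but no z with Ruz and Rzt.
Valid on: F1, F3.

F1, F3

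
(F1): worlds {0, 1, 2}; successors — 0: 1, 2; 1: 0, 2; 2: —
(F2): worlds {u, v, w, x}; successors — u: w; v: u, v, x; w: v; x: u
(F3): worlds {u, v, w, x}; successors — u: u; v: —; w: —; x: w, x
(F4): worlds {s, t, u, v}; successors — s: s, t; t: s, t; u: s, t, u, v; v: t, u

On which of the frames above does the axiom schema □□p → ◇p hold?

(F4)

This is the axiom for a generalized confluence (Geach) condition; its first-order frame correspondent is ∀x ∃w (xR²w ∧ xRw).
(F1): fails — at 2 but no w with 2R²w and 2Rw.
(F2): fails — at u but no t with uR²t and uRt.
(F3): fails — at v but no t with vR²t and vRt.
(F4): condition met.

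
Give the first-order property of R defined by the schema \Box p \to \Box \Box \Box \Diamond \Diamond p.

\forall x \forall z (x R^3 z \to \exists w (xRw \wedge z R^2 w))

This is a Sahlqvist (Geach-type) schema ◇^0□^1p → □^3◇^2p.
Minimal-valuation argument: fix x; take any y with xR^0y and any z with xR^3z. Set V(p) to the set of worlds R-reachable from y in exactly 1 step. Then □^1p holds at y, so the antecedent holds at x; validity forces ◇^2p at z, giving a w with zR^2w and yR^1w.
First-order correspondent: \forall x \forall z (x R^3 z \to \exists w (xRw \wedge z R^2 w)).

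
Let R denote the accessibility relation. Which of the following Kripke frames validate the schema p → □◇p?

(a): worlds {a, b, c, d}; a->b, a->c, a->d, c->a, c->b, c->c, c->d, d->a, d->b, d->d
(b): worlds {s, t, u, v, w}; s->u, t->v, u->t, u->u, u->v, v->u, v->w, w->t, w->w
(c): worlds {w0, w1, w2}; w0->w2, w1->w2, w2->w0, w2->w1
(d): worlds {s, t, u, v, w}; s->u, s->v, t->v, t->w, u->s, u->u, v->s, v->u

Frame correspondent (Sahlqvist): ∀x ∀y (Rxy → Ryx) — i.e. symmetry.
(a): fails — Rcd but not Rdc.
(b): fails — Rwt but not Rtw.
(c): holds.
(d): fails — Rtv but not Rvt.
Valid on: (c).

(c)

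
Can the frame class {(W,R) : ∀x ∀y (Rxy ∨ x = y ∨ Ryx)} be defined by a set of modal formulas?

No

Modal frame validity is preserved under disjoint unions.
Take 4 disjoint single-world reflexive frames: each is trivially connected, but their disjoint union has 4 worlds with no edge between distinct components, so it is not connected.
So no modal formula (or set of formulas) defines exactly the connected frames.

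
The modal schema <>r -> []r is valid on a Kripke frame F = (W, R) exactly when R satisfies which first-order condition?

This schema is the CD axiom.
Its frame correspondent is partial functionality — forall x forall y forall z (Rxy & Rxz -> y = z).

Partial functionality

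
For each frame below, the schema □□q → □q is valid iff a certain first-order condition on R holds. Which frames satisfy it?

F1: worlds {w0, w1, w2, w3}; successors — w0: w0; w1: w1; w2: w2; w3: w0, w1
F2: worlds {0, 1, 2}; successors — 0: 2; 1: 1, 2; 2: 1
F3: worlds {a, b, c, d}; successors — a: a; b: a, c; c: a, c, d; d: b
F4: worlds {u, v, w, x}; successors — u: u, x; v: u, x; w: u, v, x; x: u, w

This is the axiom for density; its first-order frame correspondent is ∀x ∀y (Rxy → ∃z (Rxz ∧ Rzy)).
F1: holds.
F2: fails — R02 but no z with R0z and Rz2.
F3: fails — Rdb but no z with Rdz and Rzb.
F4: fails — Rxw but no z with Rxz and Rzw.
Valid on: F1.

F1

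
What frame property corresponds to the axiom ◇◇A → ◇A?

This is a form of the 4 axiom.
It corresponds to transitivity: ∀x ∀y ∀z (Rxy ∧ Ryz → Rxz).

Transitivity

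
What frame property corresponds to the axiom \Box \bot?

Emptiness of R

□⊥ is valid iff no world has any successor (otherwise □⊥ fails at any world with one).
Conversely, on a frame with emptiness of R the schema holds at every world under every valuation.
So the correspondent is emptiness of R.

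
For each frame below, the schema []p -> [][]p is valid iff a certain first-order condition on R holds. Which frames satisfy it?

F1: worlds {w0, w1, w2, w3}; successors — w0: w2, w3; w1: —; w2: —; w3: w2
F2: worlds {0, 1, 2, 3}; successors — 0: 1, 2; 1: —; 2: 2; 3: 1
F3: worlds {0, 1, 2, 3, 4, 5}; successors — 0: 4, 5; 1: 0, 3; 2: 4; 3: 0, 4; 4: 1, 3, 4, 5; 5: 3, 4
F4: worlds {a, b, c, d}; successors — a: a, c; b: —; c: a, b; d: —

Frame correspondent (Sahlqvist): forall x forall y forall z (Rxy & Ryz -> Rxz) — i.e. transitivity.
F1: condition met.
F2: condition met.
F3: fails — R10 and R04 but not R14.
F4: fails — Rac and Rcb but not Rab.

F1, F2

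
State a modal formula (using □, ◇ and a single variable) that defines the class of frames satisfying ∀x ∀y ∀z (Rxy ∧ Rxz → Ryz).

The condition is the Euclidean property. The 5 schema ◇p → □◇p defines it.
Suppose ◇p→□◇p is valid. Take Rxy, Rxz and set V(p)={y}. Then ◇p at x, so □◇p at x, so ◇p at z, so some w with Rzw has p; w=y, i.e. Rzy. By symmetry of the argument, Ryz.

◇p → □◇p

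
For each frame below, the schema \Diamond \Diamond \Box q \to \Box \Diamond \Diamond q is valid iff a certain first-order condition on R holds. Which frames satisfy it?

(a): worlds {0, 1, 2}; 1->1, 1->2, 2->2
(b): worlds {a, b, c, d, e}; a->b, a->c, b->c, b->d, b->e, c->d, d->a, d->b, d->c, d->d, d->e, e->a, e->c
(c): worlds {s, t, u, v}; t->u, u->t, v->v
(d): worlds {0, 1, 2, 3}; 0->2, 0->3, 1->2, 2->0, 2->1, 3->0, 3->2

The schema corresponds to a generalized confluence (Geach) condition: \forall x \forall y \forall z ((x R^2 y \wedge xRz) \to \exists w (yRw \wedge z R^2 w)).
(a): holds.
(b): holds.
(c): holds.
(d): fails — 0R²2, 0R2 but no w with 2Rw and 2R²w.

(a), (b), (c)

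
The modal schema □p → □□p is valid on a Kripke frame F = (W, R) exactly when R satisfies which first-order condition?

transitivity

Suppose □p→□□p is valid. Take Rxy, Ryz and set V(p)={w : Rxw}. Then □p at x, so □□p at x, so □p at y, so p at z, i.e. Rxz.
The converse is a direct semantic check.
Frame condition: ∀x ∀y ∀z (Rxy ∧ Ryz → Rxz).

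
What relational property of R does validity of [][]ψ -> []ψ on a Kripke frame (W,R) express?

density: forall x forall y (Rxy -> exists z (Rxz & Rzy))

Suppose □□ψ→□ψ is valid. Take Rxy and set V(ψ)={w : xR²w}. Then □□ψ at x, so □ψ at x, so ψ at y, i.e. ∃z(Rxz∧Rzy).
Conversely, any frame satisfying forall x forall y (Rxy -> exists z (Rxz & Rzy)) validates the schema.
Frame condition: forall x forall y (Rxy -> exists z (Rxz & Rzy)).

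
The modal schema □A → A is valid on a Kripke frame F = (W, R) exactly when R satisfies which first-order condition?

Reflexivity

Suppose □A→A is valid. At any x set V(A)={w : Rxw}. Then □A holds at x, so A holds at x, i.e. Rxx.
Conversely, any frame satisfying ∀x Rxx validates the schema.
So the correspondent is reflexivity.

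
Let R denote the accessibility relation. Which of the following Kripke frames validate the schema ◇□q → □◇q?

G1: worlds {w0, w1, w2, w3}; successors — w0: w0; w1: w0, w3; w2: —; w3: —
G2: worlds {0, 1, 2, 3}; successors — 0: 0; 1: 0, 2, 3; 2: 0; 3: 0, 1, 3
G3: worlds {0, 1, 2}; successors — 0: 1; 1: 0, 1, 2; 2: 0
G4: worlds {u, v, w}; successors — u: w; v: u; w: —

This is the axiom for convergence; its first-order frame correspondent is ∀x ∀y ∀z (Rxy ∧ Rxz → ∃w (Ryw ∧ Rzw)).
G1: fails — Rw1w0 and Rw1w3 but w0 and w3 have no common successor.
G2: satisfies the condition.
G3: fails — R10 and R12 but 0 and 2 have no common successor.
G4: fails — Ruw and Ruw but w and w have no common successor.

G2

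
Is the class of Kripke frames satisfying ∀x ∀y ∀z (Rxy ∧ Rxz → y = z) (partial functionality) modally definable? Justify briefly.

Yes, by ◇q → □q

Yes: it is partial functionality, defined by the CD schema ◇q → □q.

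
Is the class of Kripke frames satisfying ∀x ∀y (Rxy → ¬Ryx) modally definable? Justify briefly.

Not modally definable

Any modally definable frame class is closed under surjective bounded morphisms.
The 3-cycle (worlds s,t,u with s→t→u→s) is asymmetric. Mapping every world to a single reflexive point • is a surjective bounded morphism, and the reflexive point is not asymmetric (R•• but asymmetry requires ¬R••).
So no modal formula (or set of formulas) defines exactly the asymmetric frames.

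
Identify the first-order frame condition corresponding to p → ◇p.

Replacing p by ¬p and contraposing gives the equivalent schema □p → p.
Suppose □p→p is valid. At any x set V(p)={w : Rxw}. Then □p holds at x, so p holds at x, i.e. Rxx.
Conversely, on a frame with reflexivity the schema holds at every world under every valuation.
So the correspondent is reflexivity.

reflexivity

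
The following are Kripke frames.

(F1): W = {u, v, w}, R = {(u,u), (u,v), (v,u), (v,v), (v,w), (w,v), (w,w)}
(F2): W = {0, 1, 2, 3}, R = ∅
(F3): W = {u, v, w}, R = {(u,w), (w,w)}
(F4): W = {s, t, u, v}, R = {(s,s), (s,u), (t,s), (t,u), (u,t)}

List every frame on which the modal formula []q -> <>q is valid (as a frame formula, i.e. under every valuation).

(F1)

The schema corresponds to seriality: forall x exists y Rxy.
(F1): holds.
(F2): fails — world 0 has no successor.
(F3): fails — world v has no successor.
(F4): fails — world v has no successor.
Valid on: (F1).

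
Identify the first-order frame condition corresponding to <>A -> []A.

Suppose ◇A→□A is valid. Take Rxy, Rxz and set V(A)={y}. Then ◇A at x, so □A at x, so A at z, i.e. z=y.

Partial functionality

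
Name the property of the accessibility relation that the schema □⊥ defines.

This is the Ver axiom.
Its frame correspondent is emptiness of R — ∀x ∀y ¬Rxy.

emptiness of R: ∀x ∀y ¬Rxy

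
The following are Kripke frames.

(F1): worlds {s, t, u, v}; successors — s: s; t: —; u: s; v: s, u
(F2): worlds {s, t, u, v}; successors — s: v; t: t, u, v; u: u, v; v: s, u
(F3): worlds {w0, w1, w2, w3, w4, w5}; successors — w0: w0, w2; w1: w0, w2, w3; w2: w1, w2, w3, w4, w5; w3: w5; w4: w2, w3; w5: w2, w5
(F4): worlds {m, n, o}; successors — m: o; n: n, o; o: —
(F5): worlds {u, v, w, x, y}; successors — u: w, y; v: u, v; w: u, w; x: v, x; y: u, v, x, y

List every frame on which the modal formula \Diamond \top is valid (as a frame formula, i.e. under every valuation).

Frame correspondent (Sahlqvist): \forall x \exists y Rxy — i.e. seriality.
(F1): fails — world t has no successor.
(F2): satisfies the condition.
(F3): satisfies the condition.
(F4): fails — world o has no successor.
(F5): satisfies the condition.

(F2), (F3), (F5)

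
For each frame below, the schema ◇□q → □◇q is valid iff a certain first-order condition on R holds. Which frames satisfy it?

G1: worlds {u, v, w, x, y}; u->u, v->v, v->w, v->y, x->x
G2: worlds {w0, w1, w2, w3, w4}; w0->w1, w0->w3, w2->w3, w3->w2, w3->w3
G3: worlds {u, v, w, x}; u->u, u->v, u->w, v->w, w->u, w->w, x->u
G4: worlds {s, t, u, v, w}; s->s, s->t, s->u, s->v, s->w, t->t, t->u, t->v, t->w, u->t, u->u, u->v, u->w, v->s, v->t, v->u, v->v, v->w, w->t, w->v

The schema corresponds to convergence: ∀x ∀y ∀z (Rxy ∧ Rxz → ∃w (Ryw ∧ Rzw)).
G1: fails — Rvv and Rvw but v and w have no common successor.
G2: fails — Rw0w1 and Rw0w1 but w1 and w1 have no common successor.
G3: condition met.
G4: condition met.
Valid on: G3, G4.

G3, G4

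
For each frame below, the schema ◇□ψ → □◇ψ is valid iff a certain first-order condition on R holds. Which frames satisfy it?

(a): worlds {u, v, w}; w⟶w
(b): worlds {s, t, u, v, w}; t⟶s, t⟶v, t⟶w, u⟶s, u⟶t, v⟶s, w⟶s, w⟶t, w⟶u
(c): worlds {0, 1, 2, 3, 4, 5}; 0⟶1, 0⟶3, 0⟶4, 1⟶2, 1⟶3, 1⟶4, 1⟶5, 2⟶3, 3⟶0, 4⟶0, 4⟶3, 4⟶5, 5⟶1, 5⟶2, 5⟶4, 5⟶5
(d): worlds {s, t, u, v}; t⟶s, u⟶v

(a)

Frame correspondent (Sahlqvist): ∀x ∀y ∀z (Rxy ∧ Rxz → ∃w (Ryw ∧ Rzw)) — i.e. convergence.
(a): ✓.
(b): fails — Rtv and Rts but v and s have no common successor.
(c): fails — R01 and R03 but 1 and 3 have no common successor.
(d): fails — Rts and Rts but s and s have no common successor.
Valid on: (a).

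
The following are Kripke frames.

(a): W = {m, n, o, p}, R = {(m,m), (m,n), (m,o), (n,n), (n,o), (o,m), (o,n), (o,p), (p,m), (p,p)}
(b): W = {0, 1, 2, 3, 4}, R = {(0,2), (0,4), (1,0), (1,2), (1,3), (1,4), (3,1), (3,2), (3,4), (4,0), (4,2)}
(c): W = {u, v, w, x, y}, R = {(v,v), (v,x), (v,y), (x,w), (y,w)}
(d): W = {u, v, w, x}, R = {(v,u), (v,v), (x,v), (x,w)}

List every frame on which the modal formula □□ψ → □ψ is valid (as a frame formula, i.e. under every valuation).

(a)

This is the axiom for density; its first-order frame correspondent is ∀x ∀y (Rxy → ∃z (Rxz ∧ Rzy)).
(a): holds.
(b): fails — R31 but no z with R3z and Rz1.
(c): fails — Rxw but no z with Rxz and Rzw.
(d): fails — Rxw but no z with Rxz and Rzw.
Valid on: (a).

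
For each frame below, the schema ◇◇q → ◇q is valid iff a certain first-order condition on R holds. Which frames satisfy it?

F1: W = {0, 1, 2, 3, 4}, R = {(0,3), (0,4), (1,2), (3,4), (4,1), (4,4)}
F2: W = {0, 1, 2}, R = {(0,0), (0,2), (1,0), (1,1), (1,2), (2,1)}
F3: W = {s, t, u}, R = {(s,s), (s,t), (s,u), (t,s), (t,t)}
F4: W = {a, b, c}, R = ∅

F4

Frame correspondent (Sahlqvist): ∀x ∀y ∀z (Rxy ∧ Ryz → Rxz) — i.e. transitivity.
F1: fails — R34 and R41 but not R31.
F2: fails — R02 and R21 but not R01.
F3: fails — Rts and Rsu but not Rtu.
F4: ✓.
Valid on: F4.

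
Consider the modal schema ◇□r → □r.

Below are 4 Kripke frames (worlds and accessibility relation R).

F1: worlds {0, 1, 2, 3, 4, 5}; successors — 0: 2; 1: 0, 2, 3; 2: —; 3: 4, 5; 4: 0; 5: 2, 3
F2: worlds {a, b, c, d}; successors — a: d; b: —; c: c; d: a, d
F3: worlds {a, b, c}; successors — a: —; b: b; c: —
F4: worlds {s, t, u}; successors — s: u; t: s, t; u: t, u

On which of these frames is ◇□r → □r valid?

The schema corresponds to the Euclidean property: ∀x ∀y ∀z (Rxy ∧ Rxz → Ryz).
F1: fails — R02 and R02 but not R22.
F2: fails — Rda and Rda but not Raa.
F3: condition met.
F4: fails — Rts and Rts but not Rss.

F3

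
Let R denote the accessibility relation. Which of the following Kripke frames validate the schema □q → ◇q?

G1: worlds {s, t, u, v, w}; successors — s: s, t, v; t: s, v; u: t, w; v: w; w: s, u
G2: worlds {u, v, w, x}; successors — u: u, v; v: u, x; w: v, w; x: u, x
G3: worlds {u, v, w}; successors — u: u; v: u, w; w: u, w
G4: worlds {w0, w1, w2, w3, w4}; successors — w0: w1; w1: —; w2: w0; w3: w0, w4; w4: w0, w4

Frame correspondent (Sahlqvist): ∀x ∃y Rxy — i.e. seriality.
G1: holds.
G2: holds.
G3: holds.
G4: fails — world w1 has no successor.
Valid on: G1, G2, G3.

G1, G2, G3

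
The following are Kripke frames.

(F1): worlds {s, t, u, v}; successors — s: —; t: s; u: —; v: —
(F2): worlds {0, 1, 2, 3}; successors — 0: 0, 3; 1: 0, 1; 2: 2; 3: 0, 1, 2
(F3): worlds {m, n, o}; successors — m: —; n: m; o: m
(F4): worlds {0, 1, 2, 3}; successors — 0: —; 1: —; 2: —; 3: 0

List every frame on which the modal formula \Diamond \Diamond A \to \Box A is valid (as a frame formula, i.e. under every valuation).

Frame correspondent (Sahlqvist): \forall x \forall y \forall z ((x R^2 y \wedge xRz) \to \exists w (y = w \wedge z = w)) — i.e. a generalized confluence (Geach) condition.
(F1): satisfies the condition.
(F2): fails — 0R²0, 0R3 but 0 ≠ 3.
(F3): satisfies the condition.
(F4): satisfies the condition.
Valid on: (F1), (F3), (F4).

(F1), (F3), (F4)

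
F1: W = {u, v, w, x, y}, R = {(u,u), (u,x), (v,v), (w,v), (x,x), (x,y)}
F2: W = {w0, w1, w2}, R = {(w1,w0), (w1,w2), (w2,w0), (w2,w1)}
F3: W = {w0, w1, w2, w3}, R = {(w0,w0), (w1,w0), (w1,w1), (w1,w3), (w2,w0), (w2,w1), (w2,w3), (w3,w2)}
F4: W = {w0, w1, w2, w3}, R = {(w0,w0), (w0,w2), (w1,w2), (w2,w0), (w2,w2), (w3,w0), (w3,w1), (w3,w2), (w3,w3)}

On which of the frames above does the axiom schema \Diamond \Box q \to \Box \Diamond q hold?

F4

This is the axiom for convergence; its first-order frame correspondent is \forall x \forall y \forall z (Rxy \wedge Rxz \to \exists w (Ryw \wedge Rzw)).
F1: fails — Rxx and Rxy but x and y have no common successor.
F2: fails — Rw1w2 and Rw1w0 but w2 and w0 have no common successor.
F3: fails — Rw1w1 and Rw1w3 but w1 and w3 have no common successor.
F4: satisfies the condition.
Valid on: F4.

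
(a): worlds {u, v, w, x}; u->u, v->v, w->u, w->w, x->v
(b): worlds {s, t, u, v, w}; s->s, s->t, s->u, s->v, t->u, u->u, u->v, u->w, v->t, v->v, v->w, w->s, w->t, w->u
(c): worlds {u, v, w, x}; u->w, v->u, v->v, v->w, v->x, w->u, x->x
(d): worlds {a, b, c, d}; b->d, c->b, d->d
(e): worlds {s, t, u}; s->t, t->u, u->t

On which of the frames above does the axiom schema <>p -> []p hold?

The schema corresponds to partial functionality: forall x forall y forall z (Rxy & Rxz -> y = z).
(a): fails — w sees both u and w.
(b): fails — s sees both s and t.
(c): fails — v sees both u and v.
(d): holds.
(e): holds.

(d), (e)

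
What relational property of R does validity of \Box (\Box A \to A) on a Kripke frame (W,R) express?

Suppose □(□A→A) is valid. Take Rxy and set V(A)={w : Ryw}. Then at y, □A holds; since □(□A→A) at x, □A→A at y, so A at y, i.e. Ryy.
Conversely, any frame satisfying \forall x \forall y (Rxy \to Ryy) validates the schema.
Frame condition: \forall x \forall y (Rxy \to Ryy).

shift-reflexivity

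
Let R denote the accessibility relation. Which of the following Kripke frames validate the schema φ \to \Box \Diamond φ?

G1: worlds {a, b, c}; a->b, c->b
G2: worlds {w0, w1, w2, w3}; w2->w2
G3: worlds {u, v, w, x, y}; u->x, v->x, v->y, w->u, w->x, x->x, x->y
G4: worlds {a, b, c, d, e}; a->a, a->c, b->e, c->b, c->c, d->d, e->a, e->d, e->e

G2

The schema corresponds to symmetry: \forall x \forall y (Rxy \to Ryx).
G1: fails — Rab but not Rba.
G2: ✓.
G3: fails — Rwu but not Ruw.
G4: fails — Rea but not Rae.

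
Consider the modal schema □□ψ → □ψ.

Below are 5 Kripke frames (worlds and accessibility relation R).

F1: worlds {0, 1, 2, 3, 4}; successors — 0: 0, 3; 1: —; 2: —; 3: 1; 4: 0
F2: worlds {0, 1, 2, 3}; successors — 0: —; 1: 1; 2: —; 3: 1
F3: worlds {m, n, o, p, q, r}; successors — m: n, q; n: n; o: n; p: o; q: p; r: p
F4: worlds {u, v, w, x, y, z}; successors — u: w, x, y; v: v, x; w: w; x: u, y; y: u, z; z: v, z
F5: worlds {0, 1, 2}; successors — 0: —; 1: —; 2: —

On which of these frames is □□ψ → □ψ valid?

F2, F5

The schema corresponds to density: ∀x ∀y (Rxy → ∃z (Rxz ∧ Rzy)).
F1: fails — R31 but no z with R3z and Rz1.
F2: satisfies the condition.
F3: fails — Rrp but no z with Rrz and Rzp.
F4: fails — Rux but no t with Rut and Rtx.
F5: satisfies the condition.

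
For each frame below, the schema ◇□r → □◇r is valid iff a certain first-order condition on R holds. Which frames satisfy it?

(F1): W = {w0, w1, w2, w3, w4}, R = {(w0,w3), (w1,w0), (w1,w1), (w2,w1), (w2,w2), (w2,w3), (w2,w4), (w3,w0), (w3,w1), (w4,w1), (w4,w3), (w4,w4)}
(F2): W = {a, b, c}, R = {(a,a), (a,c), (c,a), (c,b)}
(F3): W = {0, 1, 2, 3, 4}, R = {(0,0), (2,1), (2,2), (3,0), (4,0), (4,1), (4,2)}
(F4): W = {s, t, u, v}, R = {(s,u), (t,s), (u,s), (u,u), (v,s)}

(F4)

This is the axiom for convergence; its first-order frame correspondent is ∀x ∀y ∀z (Rxy ∧ Rxz → ∃w (Ryw ∧ Rzw)).
(F1): fails — Rw1w1 and Rw1w0 but w1 and w0 have no common successor.
(F2): fails — Rca and Rcb but a and b have no common successor.
(F3): fails — R22 and R21 but 2 and 1 have no common successor.
(F4): condition met.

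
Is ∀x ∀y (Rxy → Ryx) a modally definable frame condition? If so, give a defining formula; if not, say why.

The condition is symmetry. A defining modal formula is p → □◇p.
Suppose p→□◇p is valid. Take Rxy and set V(p)={x}. Then p at x, so □◇p at x, so ◇p at y, so some z with Ryz has p; z=x, i.e. Ryx.

Yes — defined by p → □◇p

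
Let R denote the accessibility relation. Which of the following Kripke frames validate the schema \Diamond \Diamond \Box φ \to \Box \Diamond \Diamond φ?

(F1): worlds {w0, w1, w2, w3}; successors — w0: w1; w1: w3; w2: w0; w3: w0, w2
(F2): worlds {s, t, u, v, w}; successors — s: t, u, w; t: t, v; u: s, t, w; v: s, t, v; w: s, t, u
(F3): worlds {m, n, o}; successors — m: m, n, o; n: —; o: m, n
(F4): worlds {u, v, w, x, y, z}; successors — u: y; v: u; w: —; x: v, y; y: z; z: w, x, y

Frame correspondent (Sahlqvist): \forall x \forall y \forall z ((x R^2 y \wedge xRz) \to \exists w (yRw \wedge z R^2 w)) — i.e. a generalized confluence (Geach) condition.
(F1): fails — w3R²w0, w3Rw0 but no w with w0Rw and w0R²w.
(F2): holds.
(F3): fails — mR²m, mRn but no w with mRw and nR²w.
(F4): fails — yR²w, yRz but no t with wRt and zR²t.

(F2)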